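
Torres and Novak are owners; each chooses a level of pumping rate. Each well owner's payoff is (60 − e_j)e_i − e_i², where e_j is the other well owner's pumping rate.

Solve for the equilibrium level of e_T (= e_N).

20

Torres's payoff is (60 − e_N)e_T − e_T².
∂π/∂e_T = 60 − e_N − 2e_T = 0, so e_T = 30 − 0.5e_N.
By symmetry e_N = e_T; substituting into the reaction function, 1.5e_T = 30 and e_T = 20.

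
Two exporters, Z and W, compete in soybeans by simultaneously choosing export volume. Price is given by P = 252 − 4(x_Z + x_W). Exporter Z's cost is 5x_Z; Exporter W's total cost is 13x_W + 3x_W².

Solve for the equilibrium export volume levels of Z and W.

Exporter Z's profit: π = x_Z(252 − 4(x_Z + x_W)) − 5x_Z.
∂π/∂x_Z = 247 − 8x_Z − 4x_W = 0, so x_Z = 30.875 − 0.5x_W.
For W: ∂π/∂x_W = 239 − 14x_W − 4x_Z = 0 ⇒ x_W = 239/14 − (2/7)x_Z.
Solving the two reaction functions simultaneously: (1 − (−0.5)(−2/7))x_Z = 30.875 − 0.5·(239/14), so (6/7)x_Z = 1251/56 and x_Z = 26.0625.
Then x_W = 239/14 − (2/7)·26.0625 = 9.625.

26.0625, 9.625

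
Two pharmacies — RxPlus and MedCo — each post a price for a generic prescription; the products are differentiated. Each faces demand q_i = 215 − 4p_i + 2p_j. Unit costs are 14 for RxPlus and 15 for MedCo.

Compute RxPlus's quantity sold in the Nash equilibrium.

125.2

RxPlus's profit: π = (p_{RxPlus} − 14)(215 − 4p_{RxPlus} + 2p_{MedCo}).
∂π/∂p_{RxPlus} = 271 − 8p_{RxPlus} + 2p_{MedCo} = 0 ⇒ p_{RxPlus} = 33.875 + 0.25p_{MedCo}.
Similarly p_{MedCo} = 34.375 + 0.25p_{RxPlus}.
Plugging p_{MedCo} into RxPlus's best response: p_{RxPlus} = 33.875 + 0.25(34.375 + 0.25p_{RxPlus}) ⇒ 0.9375p_{RxPlus} = 1359/32, so p_{RxPlus} = 45.3.
Then p_{MedCo} = 34.375 + 0.25·45.3 = 45.7.
q_{RxPlus} = 215 − 4·45.3 + 2·45.7 = 125.2.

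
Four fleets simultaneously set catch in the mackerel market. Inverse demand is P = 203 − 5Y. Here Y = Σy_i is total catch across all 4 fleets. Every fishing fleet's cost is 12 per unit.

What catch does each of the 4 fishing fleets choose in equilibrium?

A representative fishing fleet's profit is π_i = y_i(203 − 5Y) − 12y_i, with Y = y_i + Σ_{j≠i} y_j.
First-order condition: 191 − 10y_i − 5Σ_{j≠i} y_j = 0.
With identical fishing fleets, set every y_j = y: then 191 − 10y − 15y = 0, i.e. y = 191/25 = 7.64.

7.64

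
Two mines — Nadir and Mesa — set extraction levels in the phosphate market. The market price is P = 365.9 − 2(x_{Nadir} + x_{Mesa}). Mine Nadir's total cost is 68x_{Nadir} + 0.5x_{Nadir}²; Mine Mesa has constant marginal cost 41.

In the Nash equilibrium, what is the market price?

169.5875

Mine Nadir's profit: π = x_{Nadir}(365.9 − 2(x_{Nadir} + x_{Mesa})) − 68x_{Nadir} − 0.5x_{Nadir}².
∂π/∂x_{Nadir} = 297.9 − 5x_{Nadir} − 2x_{Mesa} = 0, so x_{Nadir} = 59.58 − 0.4x_{Mesa}.
For Mesa: ∂π/∂x_{Mesa} = 324.9 − 4x_{Mesa} − 2x_{Nadir} = 0 ⇒ x_{Mesa} = 81.225 − 0.5x_{Nadir}.
Substituting the second reaction function into the first: x_{Nadir} = 59.58 − 0.4(81.225 − 0.5x_{Nadir}), which gives 0.8x_{Nadir} = 27.09 ⇒ x_{Nadir} = 33.8625.
Then x_{Mesa} = 81.225 − 0.5·33.8625 = 10287/160.
Equilibrium price: P = 365.9 − 2·(3141/32) = 169.5875.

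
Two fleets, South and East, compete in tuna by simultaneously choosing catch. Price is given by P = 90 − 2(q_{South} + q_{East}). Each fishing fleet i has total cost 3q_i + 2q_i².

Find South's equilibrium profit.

302.76

Fishing fleet South's profit: π = q_{South}(90 − 2(q_{South} + q_{East})) − 3q_{South} − 2q_{South}².
∂π/∂q_{South} = 87 − 8q_{South} − 2q_{East} = 0, so q_{South} = 10.875 − 0.25q_{East}.
By symmetry q_{East} = q_{South}; substituting into the reaction function, 1.25q_{South} = 10.875 and q_{South} = 8.7.
Price P = 90 − 2·17.4 = 55.2.
South's profit: (55.2 − 3)·8.7 − 2(8.7)² = 302.76.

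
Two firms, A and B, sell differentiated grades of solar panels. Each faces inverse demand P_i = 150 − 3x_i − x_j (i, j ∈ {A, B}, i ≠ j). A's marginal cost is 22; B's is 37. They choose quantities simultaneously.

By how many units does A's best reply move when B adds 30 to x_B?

Firm A's profit: π = x_A(150 − 3x_A − x_B) − 22x_A.
∂π/∂x_A = 128 − 6x_A − x_B = 0 ⇒ x_A = 64/3 − (1/6)x_B.
The reaction-function slope is −1/6, so a 30-unit rise in x_B moves x_A by −1/6 × 30 = −5. A's best response falls — the actions are strategic substitutes.

-5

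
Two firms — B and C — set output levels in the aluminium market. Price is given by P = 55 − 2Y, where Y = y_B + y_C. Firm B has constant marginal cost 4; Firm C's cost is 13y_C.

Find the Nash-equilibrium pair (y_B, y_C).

Firm B's profit: π = y_B(55 − 2(y_B + y_C)) − 4y_B.
∂π/∂y_B = 51 − 4y_B − 2y_C = 0, so y_B = 12.75 − 0.5y_C.
By the same steps for C: y_C = 10.5 − 0.5y_B.
Plugging y_C into B's best response: y_B = 12.75 − 0.5(10.5 − 0.5y_B) ⇒ 0.75y_B = 7.5, so y_B = 10.
Then y_C = 10.5 − 0.5·10 = 5.5.

10, 5.5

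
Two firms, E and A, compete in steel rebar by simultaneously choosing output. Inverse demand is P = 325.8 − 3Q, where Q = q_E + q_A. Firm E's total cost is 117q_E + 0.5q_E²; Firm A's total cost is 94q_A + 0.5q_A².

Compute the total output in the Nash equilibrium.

44.06

Firm E's profit: π = q_E(325.8 − 3(q_E + q_A)) − 117q_E − 0.5q_E².
∂π/∂q_E = 208.8 − 7q_E − 3q_A = 0, so q_E = 1044/35 − (3/7)q_A.
By the same steps for A: q_A = 1159/35 − (3/7)q_E.
Solving the two reaction functions simultaneously: (1 − (−3/7)(−3/7))q_E = 1044/35 − (3/7)·(1159/35), so (40/49)q_E = 3831/245 and q_E = 19.155.
Then q_A = 1159/35 − (3/7)·19.155 = 24.905.
Total output: 19.155 + 24.905 = 44.06.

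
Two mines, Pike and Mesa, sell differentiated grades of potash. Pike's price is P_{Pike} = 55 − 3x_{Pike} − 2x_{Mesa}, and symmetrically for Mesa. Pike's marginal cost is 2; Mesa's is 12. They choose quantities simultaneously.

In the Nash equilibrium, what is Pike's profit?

157.6875

Mine Pike's profit: π = x_{Pike}(55 − 3x_{Pike} − 2x_{Mesa}) − 2x_{Pike}.
∂π/∂x_{Pike} = 53 − 6x_{Pike} − 2x_{Mesa} = 0 ⇒ x_{Pike} = 53/6 − (1/3)x_{Mesa}.
Similarly x_{Mesa} = 43/6 − (1/3)x_{Pike}.
Solving the two reaction functions simultaneously: (1 − (−1/3)(−1/3))x_{Pike} = 53/6 − (1/3)·(43/6), so (8/9)x_{Pike} = 58/9 and x_{Pike} = 7.25.
Then x_{Mesa} = 43/6 − (1/3)·7.25 = 4.75.
P_{Pike} = 55 − 3·7.25 − 2·4.75 = 23.75.
Profit = (23.75 − 2)·7.25 = 157.6875.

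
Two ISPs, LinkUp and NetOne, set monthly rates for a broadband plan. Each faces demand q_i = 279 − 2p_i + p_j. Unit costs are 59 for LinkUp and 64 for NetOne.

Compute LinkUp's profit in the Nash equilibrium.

LinkUp's profit: π = (p_{LinkUp} − 59)(279 − 2p_{LinkUp} + p_{NetOne}).
∂π/∂p_{LinkUp} = 397 − 4p_{LinkUp} + p_{NetOne} = 0 ⇒ p_{LinkUp} = 99.25 + 0.25p_{NetOne}.
Similarly p_{NetOne} = 101.75 + 0.25p_{LinkUp}.
Plugging p_{NetOne} into LinkUp's best response: p_{LinkUp} = 99.25 + 0.25(101.75 + 0.25p_{LinkUp}) ⇒ 0.9375p_{LinkUp} = 124.6875, so p_{LinkUp} = 133.
Then p_{NetOne} = 101.75 + 0.25·133 = 135.
q_{LinkUp} = 279 − 2·133 + 135 = 148.
Profit = (133 − 59)·148 = 10952.

10952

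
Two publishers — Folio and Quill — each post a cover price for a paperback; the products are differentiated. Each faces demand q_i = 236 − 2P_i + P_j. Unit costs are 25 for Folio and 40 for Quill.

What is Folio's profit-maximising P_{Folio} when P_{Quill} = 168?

Folio's profit: π = (P_{Folio} − 25)(236 − 2P_{Folio} + P_{Quill}).
∂π/∂P_{Folio} = 286 − 4P_{Folio} + P_{Quill} = 0 ⇒ P_{Folio} = 71.5 + 0.25P_{Quill}.
At P_{Quill} = 168: P_{Folio} = 71.5 + 0.25·168 = 113.5.

113.5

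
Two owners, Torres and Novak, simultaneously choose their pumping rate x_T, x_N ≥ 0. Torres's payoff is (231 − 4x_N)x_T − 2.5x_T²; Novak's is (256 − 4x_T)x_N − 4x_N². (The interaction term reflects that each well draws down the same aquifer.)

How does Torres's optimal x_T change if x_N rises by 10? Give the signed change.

-8

Expanding Torres's payoff: 231x_T − 4x_Nx_T − 2.5x_T².
∂π/∂x_T = 231 − 4x_N − 5x_T = 0, so x_T = 46.2 − 0.8x_N.
The reaction-function slope is −0.8, so a 10-unit rise in x_N moves x_T by −0.8 × 10 = −8. Torres's best response falls — the actions are strategic substitutes.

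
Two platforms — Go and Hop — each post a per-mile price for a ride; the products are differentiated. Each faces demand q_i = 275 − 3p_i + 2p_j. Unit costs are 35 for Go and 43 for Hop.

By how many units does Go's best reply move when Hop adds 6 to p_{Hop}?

Go's profit: π = (p_{Go} − 35)(275 − 3p_{Go} + 2p_{Hop}).
∂π/∂p_{Go} = 380 − 6p_{Go} + 2p_{Hop} = 0 ⇒ p_{Go} = 190/3 + (1/3)p_{Hop}.
The reaction-function slope is 1/3, so a 6-unit rise in p_{Hop} moves p_{Go} by 1/3 × 6 = 2. Go's best response rises — the actions are strategic complements.

2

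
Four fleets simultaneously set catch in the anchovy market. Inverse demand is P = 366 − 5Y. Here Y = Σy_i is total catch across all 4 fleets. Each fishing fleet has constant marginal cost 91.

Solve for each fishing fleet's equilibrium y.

A representative fishing fleet's profit is π_i = y_i(366 − 5Y) − 91y_i, with Y = y_i + Σ_{j≠i} y_j.
First-order condition: 275 − 10y_i − 5Σ_{j≠i} y_j = 0.
With identical fishing fleets, set every y_j = y: then 275 − 10y − 15y = 0, i.e. y = 275/25 = 11.

11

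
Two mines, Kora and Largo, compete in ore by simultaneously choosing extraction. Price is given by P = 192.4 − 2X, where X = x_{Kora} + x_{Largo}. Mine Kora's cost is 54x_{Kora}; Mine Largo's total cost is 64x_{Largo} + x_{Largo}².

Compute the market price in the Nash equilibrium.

111.36

Mine Kora's profit: π = x_{Kora}(192.4 − 2(x_{Kora} + x_{Largo})) − 54x_{Kora}.
∂π/∂x_{Kora} = 138.4 − 4x_{Kora} − 2x_{Largo} = 0, so x_{Kora} = 34.6 − 0.5x_{Largo}.
For Largo: ∂π/∂x_{Largo} = 128.4 − 6x_{Largo} − 2x_{Kora} = 0 ⇒ x_{Largo} = 21.4 − (1/3)x_{Kora}.
Solving the two reaction functions simultaneously: (1 − (−0.5)(−1/3))x_{Kora} = 34.6 − 0.5·21.4, so (5/6)x_{Kora} = 23.9 and x_{Kora} = 28.68.
Then x_{Largo} = 21.4 − (1/3)·28.68 = 11.84.
Equilibrium price: P = 192.4 − 2·40.52 = 111.36.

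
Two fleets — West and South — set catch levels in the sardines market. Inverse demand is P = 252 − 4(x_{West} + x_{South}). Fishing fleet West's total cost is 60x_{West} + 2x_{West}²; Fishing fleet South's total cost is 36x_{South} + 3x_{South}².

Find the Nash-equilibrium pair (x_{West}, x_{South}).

12, 12

Fishing fleet West's profit: π = x_{West}(252 − 4(x_{West} + x_{South})) − 60x_{West} − 2x_{West}².
∂π/∂x_{West} = 192 − 12x_{West} − 4x_{South} = 0, so x_{West} = 16 − (1/3)x_{South}.
For South: ∂π/∂x_{South} = 216 − 14x_{South} − 4x_{West} = 0 ⇒ x_{South} = 108/7 − (2/7)x_{West}.
Substituting the second reaction function into the first: x_{West} = 16 − (1/3)(108/7 − (2/7)x_{West}), which gives (19/21)x_{West} = 76/7 ⇒ x_{West} = 12.
Then x_{South} = 108/7 − (2/7)·12 = 12.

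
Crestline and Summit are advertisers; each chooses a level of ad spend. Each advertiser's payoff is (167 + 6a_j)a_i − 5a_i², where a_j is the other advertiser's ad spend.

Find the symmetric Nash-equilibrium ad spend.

Crestline's payoff is (167 + 6a_S)a_C − 5a_C².
∂π/∂a_C = 167 + 6a_S − 10a_C = 0, so a_C = 16.7 + 0.6a_S.
The game is symmetric, so in equilibrium a_S = a_C: the reaction function gives 0.4a_C = 16.7, hence a_C = 41.75.

41.75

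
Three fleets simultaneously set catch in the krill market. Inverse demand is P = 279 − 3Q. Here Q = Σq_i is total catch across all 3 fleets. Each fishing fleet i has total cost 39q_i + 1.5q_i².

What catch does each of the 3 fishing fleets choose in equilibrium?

A representative fishing fleet's profit is π_i = q_i(279 − 3Q) − 39q_i − 1.5q_i², with Q = q_i + Σ_{j≠i} q_j.
First-order condition: 240 − 9q_i − 3Σ_{j≠i} q_j = 0.
Imposing symmetry (q_j = q for all j) turns Σ_{j≠i} q_j into 2q, so 240 = 15q and q = 16.

16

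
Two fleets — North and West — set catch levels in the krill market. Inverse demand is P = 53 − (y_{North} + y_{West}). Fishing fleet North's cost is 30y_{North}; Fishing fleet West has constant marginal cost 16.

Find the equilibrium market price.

Fishing fleet North's profit: π = y_{North}(53 − (y_{North} + y_{West})) − 30y_{North}.
∂π/∂y_{North} = 23 − 2y_{North} − y_{West} = 0, so y_{North} = 11.5 − 0.5y_{West}.
By the same steps for West: y_{West} = 18.5 − 0.5y_{North}.
Substituting the second reaction function into the first: y_{North} = 11.5 − 0.5(18.5 − 0.5y_{North}), which gives 0.75y_{North} = 2.25 ⇒ y_{North} = 3.
Then y_{West} = 18.5 − 0.5·3 = 17.
Equilibrium price: P = 53 − 20 = 33.

33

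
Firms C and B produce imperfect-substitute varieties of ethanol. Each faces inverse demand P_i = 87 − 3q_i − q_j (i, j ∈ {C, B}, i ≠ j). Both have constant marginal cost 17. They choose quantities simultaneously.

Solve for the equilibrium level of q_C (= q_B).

Firm C's profit: π = q_C(87 − 3q_C − q_B) − 17q_C.
∂π/∂q_C = 70 − 6q_C − q_B = 0 ⇒ q_C = 35/3 − (1/6)q_B.
Setting q_C = q_B in the reaction function: q_C = 35/3 − (1/6)q_C, so q_C = (35/3) / (7/6) = 10.

10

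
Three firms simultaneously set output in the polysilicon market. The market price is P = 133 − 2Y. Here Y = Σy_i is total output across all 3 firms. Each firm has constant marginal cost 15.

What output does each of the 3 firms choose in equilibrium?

A representative firm's profit is π_i = y_i(133 − 2Y) − 15y_i, with Y = y_i + Σ_{j≠i} y_j.
First-order condition: 118 − 4y_i − 2Σ_{j≠i} y_j = 0.
With identical firms, set every y_j = y: then 118 − 4y − 4y = 0, i.e. y = 118/8 = 14.75.

14.75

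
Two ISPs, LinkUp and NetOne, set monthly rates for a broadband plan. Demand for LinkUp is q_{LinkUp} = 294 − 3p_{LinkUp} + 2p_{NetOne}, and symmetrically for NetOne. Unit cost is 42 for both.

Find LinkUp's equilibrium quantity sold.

LinkUp's profit: π = (p_{LinkUp} − 42)(294 − 3p_{LinkUp} + 2p_{NetOne}).
∂π/∂p_{LinkUp} = 420 − 6p_{LinkUp} + 2p_{NetOne} = 0 ⇒ p_{LinkUp} = 70 + (1/3)p_{NetOne}.
By symmetry p_{NetOne} = p_{LinkUp}; substituting into the reaction function, (2/3)p_{LinkUp} = 70 and p_{LinkUp} = 105.
q_{LinkUp} = 294 − 3·105 + 2·105 = 189.

189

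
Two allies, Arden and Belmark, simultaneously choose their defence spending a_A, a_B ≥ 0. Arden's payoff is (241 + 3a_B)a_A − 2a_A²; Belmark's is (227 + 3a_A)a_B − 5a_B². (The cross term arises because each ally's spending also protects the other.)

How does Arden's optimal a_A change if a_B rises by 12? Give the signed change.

9

Expanding Arden's payoff: 241a_A + 3a_Ba_A − 2a_A².
∂π/∂a_A = 241 + 3a_B − 4a_A = 0, so a_A = 60.25 + 0.75a_B.
The reaction-function slope is 0.75, so a 12-unit rise in a_B moves a_A by 0.75 × 12 = 9. Arden's best response rises — the actions are strategic complements.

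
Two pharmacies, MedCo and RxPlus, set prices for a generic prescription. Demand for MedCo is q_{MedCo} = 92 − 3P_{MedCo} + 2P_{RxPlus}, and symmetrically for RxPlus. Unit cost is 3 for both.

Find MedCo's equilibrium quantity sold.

MedCo's profit: π = (P_{MedCo} − 3)(92 − 3P_{MedCo} + 2P_{RxPlus}).
∂π/∂P_{MedCo} = 101 − 6P_{MedCo} + 2P_{RxPlus} = 0 ⇒ P_{MedCo} = 101/6 + (1/3)P_{RxPlus}.
The game is symmetric, so in equilibrium P_{RxPlus} = P_{MedCo}: the reaction function gives (2/3)P_{MedCo} = 101/6, hence P_{MedCo} = 25.25.
q_{MedCo} = 92 − 3·25.25 + 2·25.25 = 66.75.

66.75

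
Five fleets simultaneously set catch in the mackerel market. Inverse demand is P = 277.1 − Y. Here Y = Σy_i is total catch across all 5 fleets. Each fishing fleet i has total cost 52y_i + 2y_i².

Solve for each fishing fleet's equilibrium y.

A representative fishing fleet's profit is π_i = y_i(277.1 − Y) − 52y_i − 2y_i², with Y = y_i + Σ_{j≠i} y_j.
First-order condition: 225.1 − 6y_i − Σ_{j≠i} y_j = 0.
Imposing symmetry (y_j = y for all j) turns Σ_{j≠i} y_j into 4y, so 225.1 = 10y and y = 22.51.

22.51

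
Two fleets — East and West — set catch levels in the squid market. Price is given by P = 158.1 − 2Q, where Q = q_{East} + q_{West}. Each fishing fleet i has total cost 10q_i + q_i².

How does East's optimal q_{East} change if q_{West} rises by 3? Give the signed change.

-1

Fishing fleet East's profit: π = q_{East}(158.1 − 2(q_{East} + q_{West})) − 10q_{East} − q_{East}².
∂π/∂q_{East} = 148.1 − 6q_{East} − 2q_{West} = 0, so q_{East} = 1481/60 − (1/3)q_{West}.
The reaction-function slope is −1/3, so a 3-unit rise in q_{West} moves q_{East} by −1/3 × 3 = −1. East's best response falls — the actions are strategic substitutes.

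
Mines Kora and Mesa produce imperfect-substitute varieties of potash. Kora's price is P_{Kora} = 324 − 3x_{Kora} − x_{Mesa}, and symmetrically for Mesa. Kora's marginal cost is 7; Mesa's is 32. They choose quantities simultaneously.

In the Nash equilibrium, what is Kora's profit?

6348

Mine Kora's profit: π = x_{Kora}(324 − 3x_{Kora} − x_{Mesa}) − 7x_{Kora}.
∂π/∂x_{Kora} = 317 − 6x_{Kora} − x_{Mesa} = 0 ⇒ x_{Kora} = 317/6 − (1/6)x_{Mesa}.
Similarly x_{Mesa} = 146/3 − (1/6)x_{Kora}.
Substituting the second reaction function into the first: x_{Kora} = 317/6 − (1/6)(146/3 − (1/6)x_{Kora}), which gives (35/36)x_{Kora} = 805/18 ⇒ x_{Kora} = 46.
Then x_{Mesa} = 146/3 − (1/6)·46 = 41.
P_{Kora} = 324 − 3·46 − 41 = 145.
Profit = (145 − 7)·46 = 6348.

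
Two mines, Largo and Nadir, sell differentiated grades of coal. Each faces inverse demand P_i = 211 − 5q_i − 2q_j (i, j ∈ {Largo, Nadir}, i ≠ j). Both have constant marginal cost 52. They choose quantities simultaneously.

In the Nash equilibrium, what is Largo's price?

Mine Largo's profit: π = q_{Largo}(211 − 5q_{Largo} − 2q_{Nadir}) − 52q_{Largo}.
∂π/∂q_{Largo} = 159 − 10q_{Largo} − 2q_{Nadir} = 0 ⇒ q_{Largo} = 15.9 − 0.2q_{Nadir}.
The game is symmetric, so in equilibrium q_{Nadir} = q_{Largo}: the reaction function gives 1.2q_{Largo} = 15.9, hence q_{Largo} = 13.25.
P_{Largo} = 211 − 5·13.25 − 2·13.25 = 118.25.

118.25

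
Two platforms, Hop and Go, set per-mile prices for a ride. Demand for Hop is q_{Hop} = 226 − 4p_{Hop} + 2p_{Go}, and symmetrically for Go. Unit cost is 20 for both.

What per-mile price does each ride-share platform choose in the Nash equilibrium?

51

Hop's profit: π = (p_{Hop} − 20)(226 − 4p_{Hop} + 2p_{Go}).
∂π/∂p_{Hop} = 306 − 8p_{Hop} + 2p_{Go} = 0 ⇒ p_{Hop} = 38.25 + 0.25p_{Go}.
By symmetry p_{Go} = p_{Hop}; substituting into the reaction function, 0.75p_{Hop} = 38.25 and p_{Hop} = 51.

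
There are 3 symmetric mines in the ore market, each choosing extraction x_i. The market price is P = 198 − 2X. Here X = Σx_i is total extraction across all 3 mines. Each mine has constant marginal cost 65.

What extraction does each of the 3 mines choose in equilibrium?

16.625

A representative mine's profit is π_i = x_i(198 − 2X) − 65x_i, with X = x_i + Σ_{j≠i} x_j.
First-order condition: 133 − 4x_i − 2Σ_{j≠i} x_j = 0.
With identical mines, set every x_j = x: then 133 − 4x − 4x = 0, i.e. x = 133/8 = 16.625.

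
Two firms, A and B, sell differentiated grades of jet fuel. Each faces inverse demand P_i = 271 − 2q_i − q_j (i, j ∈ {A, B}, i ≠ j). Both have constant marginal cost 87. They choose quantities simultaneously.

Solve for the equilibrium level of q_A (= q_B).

Firm A's profit: π = q_A(271 − 2q_A − q_B) − 87q_A.
∂π/∂q_A = 184 − 4q_A − q_B = 0 ⇒ q_A = 46 − 0.25q_B.
The game is symmetric, so in equilibrium q_B = q_A: the reaction function gives 1.25q_A = 46, hence q_A = 36.8.

36.8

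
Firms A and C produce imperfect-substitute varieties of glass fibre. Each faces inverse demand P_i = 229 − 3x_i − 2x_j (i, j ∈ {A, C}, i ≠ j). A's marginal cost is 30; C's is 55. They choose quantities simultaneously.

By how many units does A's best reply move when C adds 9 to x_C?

Firm A's profit: π = x_A(229 − 3x_A − 2x_C) − 30x_A.
∂π/∂x_A = 199 − 6x_A − 2x_C = 0 ⇒ x_A = 199/6 − (1/3)x_C.
The reaction-function slope is −1/3, so a 9-unit rise in x_C moves x_A by −1/3 × 9 = −3. A's best response falls — the actions are strategic substitutes.

-3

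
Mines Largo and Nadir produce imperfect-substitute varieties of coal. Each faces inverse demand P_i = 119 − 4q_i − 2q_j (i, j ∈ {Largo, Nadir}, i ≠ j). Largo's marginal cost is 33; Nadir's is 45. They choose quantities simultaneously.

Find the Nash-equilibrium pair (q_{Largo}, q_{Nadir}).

9, 7

Mine Largo's profit: π = q_{Largo}(119 − 4q_{Largo} − 2q_{Nadir}) − 33q_{Largo}.
∂π/∂q_{Largo} = 86 − 8q_{Largo} − 2q_{Nadir} = 0 ⇒ q_{Largo} = 10.75 − 0.25q_{Nadir}.
Similarly q_{Nadir} = 9.25 − 0.25q_{Largo}.
Substituting the second reaction function into the first: q_{Largo} = 10.75 − 0.25(9.25 − 0.25q_{Largo}), which gives 0.9375q_{Largo} = 8.4375 ⇒ q_{Largo} = 9.
Then q_{Nadir} = 9.25 − 0.25·9 = 7.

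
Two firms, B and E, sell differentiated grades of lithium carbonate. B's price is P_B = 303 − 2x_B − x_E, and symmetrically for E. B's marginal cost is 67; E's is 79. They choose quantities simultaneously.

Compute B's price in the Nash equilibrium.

Firm B's profit: π = x_B(303 − 2x_B − x_E) − 67x_B.
∂π/∂x_B = 236 − 4x_B − x_E = 0 ⇒ x_B = 59 − 0.25x_E.
Similarly x_E = 56 − 0.25x_B.
Solving the two reaction functions simultaneously: (1 − (−0.25)(−0.25))x_B = 59 − 0.25·56, so 0.9375x_B = 45 and x_B = 48.
Then x_E = 56 − 0.25·48 = 44.
P_B = 303 − 2·48 − 44 = 163.

163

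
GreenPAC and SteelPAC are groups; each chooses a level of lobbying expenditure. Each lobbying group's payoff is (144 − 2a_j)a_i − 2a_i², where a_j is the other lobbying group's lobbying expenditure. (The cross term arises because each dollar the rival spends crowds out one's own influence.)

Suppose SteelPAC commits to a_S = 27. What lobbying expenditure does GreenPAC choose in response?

22.5

GreenPAC's payoff is (144 − 2a_S)a_G − 2a_G².
∂π/∂a_G = 144 − 2a_S − 4a_G = 0, so a_G = 36 − 0.5a_S.
At a_S = 27: a_G = 36 − 0.5·27 = 22.5.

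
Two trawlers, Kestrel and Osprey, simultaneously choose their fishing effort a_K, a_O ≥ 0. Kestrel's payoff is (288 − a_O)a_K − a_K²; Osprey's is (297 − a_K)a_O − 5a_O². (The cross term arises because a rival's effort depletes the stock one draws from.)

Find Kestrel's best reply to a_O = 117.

85.5

Expanding Kestrel's payoff: 288a_K − a_Oa_K − a_K².
∂π/∂a_K = 288 − a_O − 2a_K = 0, so a_K = 144 − 0.5a_O.
At a_O = 117: a_K = 144 − 0.5·117 = 85.5.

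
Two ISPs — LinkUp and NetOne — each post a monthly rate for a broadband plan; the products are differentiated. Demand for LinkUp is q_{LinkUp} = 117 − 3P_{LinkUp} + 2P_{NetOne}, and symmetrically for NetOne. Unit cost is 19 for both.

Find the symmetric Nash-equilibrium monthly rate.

43.5

LinkUp's profit: π = (P_{LinkUp} − 19)(117 − 3P_{LinkUp} + 2P_{NetOne}).
∂π/∂P_{LinkUp} = 174 − 6P_{LinkUp} + 2P_{NetOne} = 0 ⇒ P_{LinkUp} = 29 + (1/3)P_{NetOne}.
The game is symmetric, so in equilibrium P_{NetOne} = P_{LinkUp}: the reaction function gives (2/3)P_{LinkUp} = 29, hence P_{LinkUp} = 43.5.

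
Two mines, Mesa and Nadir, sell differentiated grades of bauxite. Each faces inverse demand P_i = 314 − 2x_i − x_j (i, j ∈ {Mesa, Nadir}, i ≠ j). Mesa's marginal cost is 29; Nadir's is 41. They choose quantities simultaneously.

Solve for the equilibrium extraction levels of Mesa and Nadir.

Mine Mesa's profit: π = x_{Mesa}(314 − 2x_{Mesa} − x_{Nadir}) − 29x_{Mesa}.
∂π/∂x_{Mesa} = 285 − 4x_{Mesa} − x_{Nadir} = 0 ⇒ x_{Mesa} = 71.25 − 0.25x_{Nadir}.
Similarly x_{Nadir} = 68.25 − 0.25x_{Mesa}.
Solving the two reaction functions simultaneously: (1 − (−0.25)(−0.25))x_{Mesa} = 71.25 − 0.25·68.25, so 0.9375x_{Mesa} = 54.1875 and x_{Mesa} = 57.8.
Then x_{Nadir} = 68.25 − 0.25·57.8 = 53.8.

57.8, 53.8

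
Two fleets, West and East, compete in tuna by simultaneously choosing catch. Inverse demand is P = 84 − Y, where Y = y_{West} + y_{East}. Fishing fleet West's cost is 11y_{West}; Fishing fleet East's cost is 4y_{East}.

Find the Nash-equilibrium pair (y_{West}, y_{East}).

Fishing fleet West's profit: π = y_{West}(84 − (y_{West} + y_{East})) − 11y_{West}.
∂π/∂y_{West} = 73 − 2y_{West} − y_{East} = 0, so y_{West} = 36.5 − 0.5y_{East}.
By the same steps for East: y_{East} = 40 − 0.5y_{West}.
Substituting the second reaction function into the first: y_{West} = 36.5 − 0.5(40 − 0.5y_{West}), which gives 0.75y_{West} = 16.5 ⇒ y_{West} = 22.
Then y_{East} = 40 − 0.5·22 = 29.

22, 29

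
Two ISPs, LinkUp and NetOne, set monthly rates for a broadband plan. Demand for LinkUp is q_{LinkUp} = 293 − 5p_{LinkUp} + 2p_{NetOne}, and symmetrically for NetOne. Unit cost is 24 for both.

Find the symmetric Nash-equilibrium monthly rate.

51.625

LinkUp's profit: π = (p_{LinkUp} − 24)(293 − 5p_{LinkUp} + 2p_{NetOne}).
∂π/∂p_{LinkUp} = 413 − 10p_{LinkUp} + 2p_{NetOne} = 0 ⇒ p_{LinkUp} = 41.3 + 0.2p_{NetOne}.
By symmetry p_{NetOne} = p_{LinkUp}; substituting into the reaction function, 0.8p_{LinkUp} = 41.3 and p_{LinkUp} = 51.625.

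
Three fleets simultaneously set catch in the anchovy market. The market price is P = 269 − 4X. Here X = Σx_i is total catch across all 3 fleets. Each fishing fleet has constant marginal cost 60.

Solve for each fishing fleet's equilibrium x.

A representative fishing fleet's profit is π_i = x_i(269 − 4X) − 60x_i, with X = x_i + Σ_{j≠i} x_j.
First-order condition: 209 − 8x_i − 4Σ_{j≠i} x_j = 0.
With identical fishing fleets, set every x_j = x: then 209 − 8x − 8x = 0, i.e. x = 209/16 = 13.0625.

13.0625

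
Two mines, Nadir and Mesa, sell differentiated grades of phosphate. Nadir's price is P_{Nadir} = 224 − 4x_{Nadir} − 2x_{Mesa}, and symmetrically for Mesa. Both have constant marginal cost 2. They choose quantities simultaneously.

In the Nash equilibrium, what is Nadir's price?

Mine Nadir's profit: π = x_{Nadir}(224 − 4x_{Nadir} − 2x_{Mesa}) − 2x_{Nadir}.
∂π/∂x_{Nadir} = 222 − 8x_{Nadir} − 2x_{Mesa} = 0 ⇒ x_{Nadir} = 27.75 − 0.25x_{Mesa}.
The game is symmetric, so in equilibrium x_{Mesa} = x_{Nadir}: the reaction function gives 1.25x_{Nadir} = 27.75, hence x_{Nadir} = 22.2.
P_{Nadir} = 224 − 4·22.2 − 2·22.2 = 90.8.

90.8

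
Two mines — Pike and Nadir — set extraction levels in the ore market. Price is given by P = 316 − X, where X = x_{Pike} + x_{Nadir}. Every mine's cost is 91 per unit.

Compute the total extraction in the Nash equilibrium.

150

Mine Pike's profit: π = x_{Pike}(316 − (x_{Pike} + x_{Nadir})) − 91x_{Pike}.
∂π/∂x_{Pike} = 225 − 2x_{Pike} − x_{Nadir} = 0, so x_{Pike} = 112.5 − 0.5x_{Nadir}.
The game is symmetric, so in equilibrium x_{Nadir} = x_{Pike}: the reaction function gives 1.5x_{Pike} = 112.5, hence x_{Pike} = 75.
Total extraction: 75 + 75 = 150.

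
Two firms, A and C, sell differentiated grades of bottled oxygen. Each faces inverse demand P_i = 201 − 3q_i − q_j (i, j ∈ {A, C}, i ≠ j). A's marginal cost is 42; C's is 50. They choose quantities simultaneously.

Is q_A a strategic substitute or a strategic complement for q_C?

strategic substitutes

Firm A's profit: π = q_A(201 − 3q_A − q_C) − 42q_A.
∂π/∂q_A = 159 − 6q_A − q_C = 0 ⇒ q_A = 26.5 − (1/6)q_C.
The best-response slope dq_A/dq_C = −1/6 < 0: the reaction function is downward-sloping, so the choices are strategic substitutes.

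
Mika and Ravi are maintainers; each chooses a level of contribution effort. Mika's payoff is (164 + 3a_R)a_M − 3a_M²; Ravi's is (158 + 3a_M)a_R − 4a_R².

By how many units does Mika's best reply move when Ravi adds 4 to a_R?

Expanding Mika's payoff: 164a_M + 3a_Ra_M − 3a_M².
∂π/∂a_M = 164 + 3a_R − 6a_M = 0, so a_M = 82/3 + 0.5a_R.
The reaction-function slope is 0.5, so a 4-unit rise in a_R moves a_M by 0.5 × 4 = 2. Mika's best response rises — the actions are strategic complements.

2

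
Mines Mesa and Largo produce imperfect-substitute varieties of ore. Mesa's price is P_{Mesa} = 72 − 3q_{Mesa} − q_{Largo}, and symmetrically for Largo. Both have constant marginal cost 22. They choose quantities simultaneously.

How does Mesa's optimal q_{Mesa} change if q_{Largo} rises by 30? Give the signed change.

Mine Mesa's profit: π = q_{Mesa}(72 − 3q_{Mesa} − q_{Largo}) − 22q_{Mesa}.
∂π/∂q_{Mesa} = 50 − 6q_{Mesa} − q_{Largo} = 0 ⇒ q_{Mesa} = 25/3 − (1/6)q_{Largo}.
The reaction-function slope is −1/6, so a 30-unit rise in q_{Largo} moves q_{Mesa} by −1/6 × 30 = −5. Mesa's best response falls — the actions are strategic substitutes.

-5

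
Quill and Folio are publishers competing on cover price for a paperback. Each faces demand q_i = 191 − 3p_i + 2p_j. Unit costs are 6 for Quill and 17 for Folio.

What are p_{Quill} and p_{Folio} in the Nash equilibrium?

54.3125, 58.4375

Quill's profit: π = (p_{Quill} − 6)(191 − 3p_{Quill} + 2p_{Folio}).
∂π/∂p_{Quill} = 209 − 6p_{Quill} + 2p_{Folio} = 0 ⇒ p_{Quill} = 209/6 + (1/3)p_{Folio}.
Similarly p_{Folio} = 121/3 + (1/3)p_{Quill}.
Substituting the second reaction function into the first: p_{Quill} = 209/6 + (1/3)(121/3 + (1/3)p_{Quill}), which gives (8/9)p_{Quill} = 869/18 ⇒ p_{Quill} = 54.3125.
Then p_{Folio} = 121/3 + (1/3)·54.3125 = 58.4375.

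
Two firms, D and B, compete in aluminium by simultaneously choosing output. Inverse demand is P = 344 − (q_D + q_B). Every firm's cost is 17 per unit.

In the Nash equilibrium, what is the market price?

126

Firm D's profit: π = q_D(344 − (q_D + q_B)) − 17q_D.
∂π/∂q_D = 327 − 2q_D − q_B = 0, so q_D = 163.5 − 0.5q_B.
Setting q_D = q_B in the reaction function: q_D = 163.5 − 0.5q_D, so q_D = 163.5 / 1.5 = 109.
Equilibrium price: P = 344 − 218 = 126.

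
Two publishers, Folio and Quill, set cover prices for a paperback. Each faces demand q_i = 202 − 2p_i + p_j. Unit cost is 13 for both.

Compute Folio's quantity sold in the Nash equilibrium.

Folio's profit: π = (p_{Folio} − 13)(202 − 2p_{Folio} + p_{Quill}).
∂π/∂p_{Folio} = 228 − 4p_{Folio} + p_{Quill} = 0 ⇒ p_{Folio} = 57 + 0.25p_{Quill}.
The game is symmetric, so in equilibrium p_{Quill} = p_{Folio}: the reaction function gives 0.75p_{Folio} = 57, hence p_{Folio} = 76.
q_{Folio} = 202 − 2·76 + 76 = 126.

126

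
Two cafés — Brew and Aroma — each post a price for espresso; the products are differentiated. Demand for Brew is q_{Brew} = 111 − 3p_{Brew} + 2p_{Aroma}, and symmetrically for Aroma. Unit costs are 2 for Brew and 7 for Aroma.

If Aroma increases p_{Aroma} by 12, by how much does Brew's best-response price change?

Brew's profit: π = (p_{Brew} − 2)(111 − 3p_{Brew} + 2p_{Aroma}).
∂π/∂p_{Brew} = 117 − 6p_{Brew} + 2p_{Aroma} = 0 ⇒ p_{Brew} = 19.5 + (1/3)p_{Aroma}.
The reaction-function slope is 1/3, so a 12-unit rise in p_{Aroma} moves p_{Brew} by 1/3 × 12 = 4. Brew's best response rises — the actions are strategic complements.

4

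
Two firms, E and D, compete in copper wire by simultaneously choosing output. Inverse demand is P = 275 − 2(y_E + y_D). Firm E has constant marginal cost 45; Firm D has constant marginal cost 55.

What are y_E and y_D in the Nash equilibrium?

Firm E's profit: π = y_E(275 − 2(y_E + y_D)) − 45y_E.
∂π/∂y_E = 230 − 4y_E − 2y_D = 0, so y_E = 57.5 − 0.5y_D.
By the same steps for D: y_D = 55 − 0.5y_E.
Solving the two reaction functions simultaneously: (1 − (−0.5)(−0.5))y_E = 57.5 − 0.5·55, so 0.75y_E = 30 and y_E = 40.
Then y_D = 55 − 0.5·40 = 35.

40, 35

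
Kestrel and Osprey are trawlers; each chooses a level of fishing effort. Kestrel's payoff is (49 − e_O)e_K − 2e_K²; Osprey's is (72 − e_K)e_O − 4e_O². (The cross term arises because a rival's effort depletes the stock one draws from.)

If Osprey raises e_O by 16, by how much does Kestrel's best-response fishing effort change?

-4

Expanding Kestrel's payoff: 49e_K − e_Oe_K − 2e_K².
∂π/∂e_K = 49 − e_O − 4e_K = 0, so e_K = 12.25 − 0.25e_O.
The reaction-function slope is −0.25, so a 16-unit rise in e_O moves e_K by −0.25 × 16 = −4. Kestrel's best response falls — the actions are strategic substitutes.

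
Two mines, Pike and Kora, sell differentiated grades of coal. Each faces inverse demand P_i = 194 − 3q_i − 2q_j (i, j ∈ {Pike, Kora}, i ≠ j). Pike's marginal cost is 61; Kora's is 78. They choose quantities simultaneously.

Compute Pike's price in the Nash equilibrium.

114.0625

Mine Pike's profit: π = q_{Pike}(194 − 3q_{Pike} − 2q_{Kora}) − 61q_{Pike}.
∂π/∂q_{Pike} = 133 − 6q_{Pike} − 2q_{Kora} = 0 ⇒ q_{Pike} = 133/6 − (1/3)q_{Kora}.
Similarly q_{Kora} = 58/3 − (1/3)q_{Pike}.
Plugging q_{Kora} into Pike's best response: q_{Pike} = 133/6 − (1/3)(58/3 − (1/3)q_{Pike}) ⇒ (8/9)q_{Pike} = 283/18, so q_{Pike} = 17.6875.
Then q_{Kora} = 58/3 − (1/3)·17.6875 = 13.4375.
P_{Pike} = 194 − 3·17.6875 − 2·13.4375 = 114.0625.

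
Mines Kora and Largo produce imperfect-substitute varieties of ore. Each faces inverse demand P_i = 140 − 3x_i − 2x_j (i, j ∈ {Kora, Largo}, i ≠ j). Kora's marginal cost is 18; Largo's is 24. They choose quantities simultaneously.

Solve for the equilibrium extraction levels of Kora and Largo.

15.625, 14.125

Mine Kora's profit: π = x_{Kora}(140 − 3x_{Kora} − 2x_{Largo}) − 18x_{Kora}.
∂π/∂x_{Kora} = 122 − 6x_{Kora} − 2x_{Largo} = 0 ⇒ x_{Kora} = 61/3 − (1/3)x_{Largo}.
Similarly x_{Largo} = 58/3 − (1/3)x_{Kora}.
Solving the two reaction functions simultaneously: (1 − (−1/3)(−1/3))x_{Kora} = 61/3 − (1/3)·(58/3), so (8/9)x_{Kora} = 125/9 and x_{Kora} = 15.625.
Then x_{Largo} = 58/3 − (1/3)·15.625 = 14.125.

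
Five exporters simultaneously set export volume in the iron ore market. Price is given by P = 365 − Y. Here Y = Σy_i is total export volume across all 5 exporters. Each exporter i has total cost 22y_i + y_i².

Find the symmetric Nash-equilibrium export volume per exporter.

42.875

A representative exporter's profit is π_i = y_i(365 − Y) − 22y_i − y_i², with Y = y_i + Σ_{j≠i} y_j.
First-order condition: 343 − 4y_i − Σ_{j≠i} y_j = 0.
With identical exporters, set every y_j = y: then 343 − 4y − 4y = 0, i.e. y = 343/8 = 42.875.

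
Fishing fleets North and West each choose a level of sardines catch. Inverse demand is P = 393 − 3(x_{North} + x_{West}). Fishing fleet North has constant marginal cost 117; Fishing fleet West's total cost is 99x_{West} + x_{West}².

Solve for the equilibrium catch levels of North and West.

34, 24

Fishing fleet North's profit: π = x_{North}(393 − 3(x_{North} + x_{West})) − 117x_{North}.
∂π/∂x_{North} = 276 − 6x_{North} − 3x_{West} = 0, so x_{North} = 46 − 0.5x_{West}.
For West: ∂π/∂x_{West} = 294 − 8x_{West} − 3x_{North} = 0 ⇒ x_{West} = 36.75 − 0.375x_{North}.
Substituting the second reaction function into the first: x_{North} = 46 − 0.5(36.75 − 0.375x_{North}), which gives 0.8125x_{North} = 27.625 ⇒ x_{North} = 34.
Then x_{West} = 36.75 − 0.375·34 = 24.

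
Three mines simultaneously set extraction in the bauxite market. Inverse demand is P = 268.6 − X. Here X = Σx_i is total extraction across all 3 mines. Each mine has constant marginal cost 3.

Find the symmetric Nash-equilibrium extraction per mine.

A representative mine's profit is π_i = x_i(268.6 − X) − 3x_i, with X = x_i + Σ_{j≠i} x_j.
First-order condition: 265.6 − 2x_i − Σ_{j≠i} x_j = 0.
Imposing symmetry (x_j = x for all j) turns Σ_{j≠i} x_j into 2x, so 265.6 = 4x and x = 66.4.

66.4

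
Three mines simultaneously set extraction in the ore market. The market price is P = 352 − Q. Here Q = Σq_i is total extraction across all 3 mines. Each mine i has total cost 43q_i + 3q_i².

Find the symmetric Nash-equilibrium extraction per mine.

30.9

A representative mine's profit is π_i = q_i(352 − Q) − 43q_i − 3q_i², with Q = q_i + Σ_{j≠i} q_j.
First-order condition: 309 − 8q_i − Σ_{j≠i} q_j = 0.
In a symmetric equilibrium every mine chooses the same q, so Σ_{j≠i} q_j = 2q. The condition becomes 309 − 10q = 0, giving q = 309/10 = 30.9.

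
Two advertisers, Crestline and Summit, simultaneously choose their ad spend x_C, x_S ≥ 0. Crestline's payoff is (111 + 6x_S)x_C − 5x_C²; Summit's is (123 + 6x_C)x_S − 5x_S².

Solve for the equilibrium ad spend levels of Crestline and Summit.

28.875, 29.625

Expanding Crestline's payoff: 111x_C + 6x_Sx_C − 5x_C².
∂π/∂x_C = 111 + 6x_S − 10x_C = 0, so x_C = 11.1 + 0.6x_S.
Likewise for Summit: x_S = 12.3 + 0.6x_C.
Substituting the second reaction function into the first: x_C = 11.1 + 0.6(12.3 + 0.6x_C), which gives 0.64x_C = 18.48 ⇒ x_C = 28.875.
Then x_S = 12.3 + 0.6·28.875 = 29.625.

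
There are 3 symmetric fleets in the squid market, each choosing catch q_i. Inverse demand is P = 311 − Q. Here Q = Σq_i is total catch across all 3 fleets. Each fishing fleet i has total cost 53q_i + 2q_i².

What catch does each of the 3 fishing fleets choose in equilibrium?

A representative fishing fleet's profit is π_i = q_i(311 − Q) − 53q_i − 2q_i², with Q = q_i + Σ_{j≠i} q_j.
First-order condition: 258 − 6q_i − Σ_{j≠i} q_j = 0.
In a symmetric equilibrium every fishing fleet chooses the same q, so Σ_{j≠i} q_j = 2q. The condition becomes 258 − 8q = 0, giving q = 258/8 = 32.25.

32.25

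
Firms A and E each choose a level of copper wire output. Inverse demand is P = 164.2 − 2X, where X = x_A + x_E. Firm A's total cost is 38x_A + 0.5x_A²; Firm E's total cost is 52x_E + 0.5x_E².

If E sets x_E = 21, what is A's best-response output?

Firm A's profit: π = x_A(164.2 − 2(x_A + x_E)) − 38x_A − 0.5x_A².
∂π/∂x_A = 126.2 − 5x_A − 2x_E = 0, so x_A = 25.24 − 0.4x_E.
At x_E = 21: x_A = 25.24 − 0.4·21 = 16.84.

16.84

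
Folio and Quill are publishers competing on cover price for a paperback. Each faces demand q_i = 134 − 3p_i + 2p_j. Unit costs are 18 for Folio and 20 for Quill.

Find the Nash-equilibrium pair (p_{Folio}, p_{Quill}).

Folio's profit: π = (p_{Folio} − 18)(134 − 3p_{Folio} + 2p_{Quill}).
∂π/∂p_{Folio} = 188 − 6p_{Folio} + 2p_{Quill} = 0 ⇒ p_{Folio} = 94/3 + (1/3)p_{Quill}.
Similarly p_{Quill} = 97/3 + (1/3)p_{Folio}.
Solving the two reaction functions simultaneously: (1 − (1/3)(1/3))p_{Folio} = 94/3 + (1/3)·(97/3), so (8/9)p_{Folio} = 379/9 and p_{Folio} = 47.375.
Then p_{Quill} = 97/3 + (1/3)·47.375 = 48.125.

47.375, 48.125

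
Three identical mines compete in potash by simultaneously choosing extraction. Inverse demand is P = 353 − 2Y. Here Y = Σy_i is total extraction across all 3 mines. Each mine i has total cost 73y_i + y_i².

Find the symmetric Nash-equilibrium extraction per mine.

28

A representative mine's profit is π_i = y_i(353 − 2Y) − 73y_i − y_i², with Y = y_i + Σ_{j≠i} y_j.
First-order condition: 280 − 6y_i − 2Σ_{j≠i} y_j = 0.
Imposing symmetry (y_j = y for all j) turns Σ_{j≠i} y_j into 2y, so 280 = 10y and y = 28.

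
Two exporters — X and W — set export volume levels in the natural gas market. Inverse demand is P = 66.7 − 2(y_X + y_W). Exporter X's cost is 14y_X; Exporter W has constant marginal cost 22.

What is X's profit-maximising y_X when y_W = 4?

11.175

Exporter X's profit: π = y_X(66.7 − 2(y_X + y_W)) − 14y_X.
∂π/∂y_X = 52.7 − 4y_X − 2y_W = 0, so y_X = 13.175 − 0.5y_W.
At y_W = 4: y_X = 13.175 − 0.5·4 = 11.175.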